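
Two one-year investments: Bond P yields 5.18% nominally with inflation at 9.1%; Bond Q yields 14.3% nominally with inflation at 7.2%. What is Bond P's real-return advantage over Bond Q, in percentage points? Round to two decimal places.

-10.22

Bond P real return: 1.0518/1.091 − 1 = -3.593%.
Bond Q real return: 1.143/1.072 − 1 = 6.623%.
Difference: -3.593 − 6.623 = -10.216 pp.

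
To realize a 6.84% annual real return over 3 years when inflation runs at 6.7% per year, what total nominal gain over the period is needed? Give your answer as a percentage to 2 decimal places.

48.15%

Required annual nominal rate: (1+6.84%)(1+6.7%) − 1 = 13.99828%.
Cumulative over 3 years: (1 + 0.1399828)^3 − 1 ≈ 0.48148.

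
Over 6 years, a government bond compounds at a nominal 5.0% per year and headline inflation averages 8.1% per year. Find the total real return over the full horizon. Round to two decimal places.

The annual real rate is (1+5.0%)/(1+8.1%) − 1 = -2.8677%.
Compounded over 6 years: (1 + -0.028677)^6 − 1 ≈ -0.16019.

-16.02%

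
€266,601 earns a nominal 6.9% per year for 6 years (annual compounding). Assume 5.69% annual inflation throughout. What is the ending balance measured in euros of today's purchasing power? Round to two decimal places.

Nominal value at maturity: €266,601 × (1 + 6.9%)^6 ≈ €397,857.92.
Price-level factor over 6 years: (1 + 5.69%)^6 ≈ 1.3938093945.
The maturity value deflated by that factor is the answer in today's purchasing power.

€285,446.43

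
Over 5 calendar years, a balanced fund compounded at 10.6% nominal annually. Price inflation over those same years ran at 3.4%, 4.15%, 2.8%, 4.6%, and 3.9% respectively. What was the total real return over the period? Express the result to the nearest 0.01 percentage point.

37.55%

Cumulative inflation factor: 1.034 × 1.0415 × 1.028 × 1.046 × 1.039 ≈ 1.20315.
Nominal growth factor: 1.65491. Real growth factor = 1.65491 / 1.20315 ≈ 1.37548.
Total real return ≈ 37.5484%.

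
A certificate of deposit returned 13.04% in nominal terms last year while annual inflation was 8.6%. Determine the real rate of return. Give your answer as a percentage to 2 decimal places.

Real return via the Fisher equation: (1 + 13.04%)/(1 + 8.6%) − 1 = 1.1304/1.086 − 1 ≈ 0.04088.

4.09%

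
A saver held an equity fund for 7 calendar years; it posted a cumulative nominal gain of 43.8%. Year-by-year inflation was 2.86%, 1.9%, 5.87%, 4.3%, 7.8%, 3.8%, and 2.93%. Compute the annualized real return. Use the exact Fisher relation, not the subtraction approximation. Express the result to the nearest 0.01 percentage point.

1.09%

Cumulative inflation factor: 1.0286 × 1.019 × 1.0587 × 1.043 × 1.078 × 1.038 × 1.0293 ≈ 1.33302.
Nominal growth factor: 1.43800. Real growth factor = 1.43800 / 1.33302 ≈ 1.07876.
Annualized: 1.07876^(1/7) − 1 ≈ 0.01089.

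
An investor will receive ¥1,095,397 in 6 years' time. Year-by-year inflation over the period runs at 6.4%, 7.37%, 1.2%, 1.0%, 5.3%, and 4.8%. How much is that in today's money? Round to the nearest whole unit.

¥850,071

Price-level factor over 6 years: 1.064 × 1.0737 × 1.012 × 1.010 × 1.053 × 1.048 ≈ 1.2885940485.
Purchasing power today: ¥1,095,397 divided by that factor.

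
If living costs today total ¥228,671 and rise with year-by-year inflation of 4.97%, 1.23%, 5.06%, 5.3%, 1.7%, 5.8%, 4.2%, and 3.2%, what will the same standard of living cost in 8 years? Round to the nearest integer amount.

Cumulative price-level factor: 1.0497 × 1.0123 × 1.0506 × 1.053 × 1.017 × 1.058 × 1.042 × 1.032 ≈ 1.3601732785.
The nominal amount required is ¥228,671 scaled up by that factor.

¥311,032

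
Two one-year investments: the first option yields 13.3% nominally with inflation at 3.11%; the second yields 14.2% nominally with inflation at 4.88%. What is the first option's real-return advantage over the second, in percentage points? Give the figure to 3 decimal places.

0.996

The first option real return: 1.133/1.0311 − 1 = 9.8826%.
The second real return: 1.142/1.0488 − 1 = 8.8863%.
Difference: 9.8826 − 8.8863 = 0.9963 pp.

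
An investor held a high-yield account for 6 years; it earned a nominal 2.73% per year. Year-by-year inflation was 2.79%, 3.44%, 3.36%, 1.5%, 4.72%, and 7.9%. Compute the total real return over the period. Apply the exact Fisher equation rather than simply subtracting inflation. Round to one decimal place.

Cumulative inflation factor: 1.0279 × 1.0344 × 1.0336 × 1.015 × 1.0472 × 1.079 ≈ 1.26040.
Nominal growth factor: 1.17539. Real growth factor = 1.17539 / 1.26040 ≈ 0.93256.
Total real return ≈ -6.7444%.

-6.7%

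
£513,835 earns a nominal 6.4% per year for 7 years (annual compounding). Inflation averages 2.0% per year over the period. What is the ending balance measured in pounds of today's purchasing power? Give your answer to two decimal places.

£690,579.81

Nominal value at maturity: £513,835 × (1 + 6.4%)^7 ≈ £793,259.13.
Price-level factor over 7 years: (1 + 2.0%)^7 ≈ 1.1486856676.
The maturity value deflated by that factor is the answer in today's purchasing power.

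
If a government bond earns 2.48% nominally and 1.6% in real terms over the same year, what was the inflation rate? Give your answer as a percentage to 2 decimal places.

0.87%

From (1+r_nom) = (1+r_real)(1+π), we get 1+π = (1 + 2.48%)/(1 + 1.6%) = 1.0248/1.016 ≈ 1.00866.
So π ≈ 0.8661%.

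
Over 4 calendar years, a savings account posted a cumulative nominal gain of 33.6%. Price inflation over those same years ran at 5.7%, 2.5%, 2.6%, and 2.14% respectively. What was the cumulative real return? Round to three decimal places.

Cumulative inflation factor: 1.057 × 1.025 × 1.026 × 1.0214 ≈ 1.13538.
Nominal growth factor: 1.33600. Real growth factor = 1.33600 / 1.13538 ≈ 1.17670.
Total real return ≈ 17.6696%.

17.670%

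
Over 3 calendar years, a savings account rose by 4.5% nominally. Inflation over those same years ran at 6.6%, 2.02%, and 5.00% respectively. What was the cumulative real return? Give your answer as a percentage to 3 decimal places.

Cumulative inflation factor: 1.066 × 1.0202 × 1.0500 ≈ 1.14191.
Nominal growth factor: 1.04500. Real growth factor = 1.04500 / 1.14191 ≈ 0.91513.
Total real return ≈ -8.4866%.

-8.487%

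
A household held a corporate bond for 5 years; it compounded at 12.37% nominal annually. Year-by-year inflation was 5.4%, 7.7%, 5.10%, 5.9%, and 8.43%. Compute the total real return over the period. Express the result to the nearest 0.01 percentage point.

Cumulative inflation factor: 1.054 × 1.077 × 1.0510 × 1.059 × 1.0843 ≈ 1.36995.
Nominal growth factor: 1.79164. Real growth factor = 1.79164 / 1.36995 ≈ 1.30782.
Total real return ≈ 30.7818%.

30.78%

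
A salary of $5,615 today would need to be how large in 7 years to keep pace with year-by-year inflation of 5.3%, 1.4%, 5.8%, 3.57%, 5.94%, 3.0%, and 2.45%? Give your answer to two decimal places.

$7,344.21

Cumulative price-level factor: 1.053 × 1.014 × 1.058 × 1.0357 × 1.0594 × 1.030 × 1.0245 ≈ 1.3079619984.
The nominal amount required is $5,615 scaled up by that factor.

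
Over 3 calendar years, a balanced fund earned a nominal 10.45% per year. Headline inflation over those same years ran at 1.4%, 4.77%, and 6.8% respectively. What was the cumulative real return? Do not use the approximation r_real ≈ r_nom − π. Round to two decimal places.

Cumulative inflation factor: 1.014 × 1.0477 × 1.068 ≈ 1.13461.
Nominal growth factor: 1.34740. Real growth factor = 1.34740 / 1.13461 ≈ 1.18755.
Total real return ≈ 18.7548%.

18.75%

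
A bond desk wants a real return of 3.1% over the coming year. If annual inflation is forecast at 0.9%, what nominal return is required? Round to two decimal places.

By the Fisher equation, 1 + r_nom = (1 + 3.1%)(1 + 0.9%) = 1.031 × 1.009 = 1.040279.
So r_nom = 4.0279%.

4.03%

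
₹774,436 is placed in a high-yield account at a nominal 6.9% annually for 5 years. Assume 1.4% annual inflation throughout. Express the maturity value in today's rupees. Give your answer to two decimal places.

₹1,008,519.46

Nominal value at maturity: ₹774,436 × (1 + 6.9%)^5 ≈ ₹1,081,120.39.
Price-level factor over 5 years: (1 + 1.4%)^5 ≈ 1.0719876326.
The maturity value deflated by that factor is the answer in today's purchasing power.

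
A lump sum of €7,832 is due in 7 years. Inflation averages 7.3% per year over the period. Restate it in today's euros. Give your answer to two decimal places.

Price-level factor over 7 years: (1 + 7.3%)^7 ≈ 1.6375631383.
Purchasing power today: €7,832 divided by that factor.

€4,782.72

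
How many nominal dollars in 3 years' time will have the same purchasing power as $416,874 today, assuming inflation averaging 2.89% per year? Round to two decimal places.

$454,071.57

Cumulative price-level factor: (1+2.89%)^3 ≈ 1.0892297676.
Multiplying $416,874 by the price-level factor gives the future nominal sum.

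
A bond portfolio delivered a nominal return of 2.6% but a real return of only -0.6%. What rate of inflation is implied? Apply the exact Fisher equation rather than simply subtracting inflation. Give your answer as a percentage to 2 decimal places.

3.22%

From (1+r_nom) = (1+r_real)(1+π), we get 1+π = (1 + 2.6%)/(1 − 0.6%) = 1.026/0.994 ≈ 1.03219.
So π ≈ 3.2193%.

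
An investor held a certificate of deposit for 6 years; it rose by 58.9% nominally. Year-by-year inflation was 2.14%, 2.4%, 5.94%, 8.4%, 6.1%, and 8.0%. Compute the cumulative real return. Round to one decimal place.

Cumulative inflation factor: 1.0214 × 1.024 × 1.0594 × 1.084 × 1.061 × 1.080 ≈ 1.37634.
Nominal growth factor: 1.58900. Real growth factor = 1.58900 / 1.37634 ≈ 1.15452.
Total real return ≈ 15.4515%.

15.5%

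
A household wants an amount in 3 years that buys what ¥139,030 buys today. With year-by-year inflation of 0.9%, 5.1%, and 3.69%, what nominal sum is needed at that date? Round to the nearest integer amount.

Cumulative price-level factor: 1.009 × 1.051 × 1.0369 = 1.0995899371.
The nominal amount required is ¥139,030 scaled up by that factor.

¥152,876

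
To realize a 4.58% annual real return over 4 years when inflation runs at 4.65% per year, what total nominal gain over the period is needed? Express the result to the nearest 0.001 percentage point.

43.467%

Required annual nominal rate: (1+4.58%)(1+4.65%) − 1 = 9.44297%.
Cumulative over 4 years: (1 + 0.0944297)^4 − 1 ≈ 0.43467.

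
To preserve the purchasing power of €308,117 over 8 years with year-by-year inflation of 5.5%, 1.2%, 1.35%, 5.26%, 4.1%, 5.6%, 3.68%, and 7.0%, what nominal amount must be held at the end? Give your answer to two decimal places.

€427,985.61

Cumulative price-level factor: 1.055 × 1.012 × 1.0135 × 1.0526 × 1.041 × 1.056 × 1.0368 × 1.070 ≈ 1.3890360101.
Multiplying €308,117 by the price-level factor gives the future nominal sum.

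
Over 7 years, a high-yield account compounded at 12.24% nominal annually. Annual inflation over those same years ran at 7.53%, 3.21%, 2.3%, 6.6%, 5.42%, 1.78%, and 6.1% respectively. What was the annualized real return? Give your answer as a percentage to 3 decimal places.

Cumulative inflation factor: 1.0753 × 1.0321 × 1.023 × 1.066 × 1.0542 × 1.0178 × 1.061 ≈ 1.37780.
Nominal growth factor: 2.24406. Real growth factor = 2.24406 / 1.37780 ≈ 1.62873.
Annualized: 1.62873^(1/7) − 1 ≈ 0.07217.

7.217%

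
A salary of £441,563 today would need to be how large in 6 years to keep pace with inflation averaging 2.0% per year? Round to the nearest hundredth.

Cumulative price-level factor: (1+2.0%)^6 ≈ 1.1261624193.
The nominal amount required is £441,563 scaled up by that factor.

£497,271.66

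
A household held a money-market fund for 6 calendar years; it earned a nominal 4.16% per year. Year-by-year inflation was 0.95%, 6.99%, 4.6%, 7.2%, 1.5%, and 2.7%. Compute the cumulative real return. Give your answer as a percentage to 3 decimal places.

Cumulative inflation factor: 1.0095 × 1.0699 × 1.046 × 1.072 × 1.015 × 1.027 ≈ 1.26244.
Nominal growth factor: 1.27704. Real growth factor = 1.27704 / 1.26244 ≈ 1.01156.
Total real return ≈ 1.1564%.

1.156%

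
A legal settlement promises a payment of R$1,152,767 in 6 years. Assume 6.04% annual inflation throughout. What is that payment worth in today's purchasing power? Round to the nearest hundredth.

R$810,817.70

Price-level factor over 6 years: (1 + 6.04%)^6 ≈ 1.4217338851.
Purchasing power today: R$1,152,767 divided by that factor.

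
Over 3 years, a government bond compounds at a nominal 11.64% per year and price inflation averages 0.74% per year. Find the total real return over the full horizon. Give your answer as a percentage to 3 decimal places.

36.099%

The annual real rate is (1+11.64%)/(1+0.74%) − 1 = 10.8199%.
Compounded over 3 years: (1 + 0.108199)^3 − 1 ≈ 0.36099.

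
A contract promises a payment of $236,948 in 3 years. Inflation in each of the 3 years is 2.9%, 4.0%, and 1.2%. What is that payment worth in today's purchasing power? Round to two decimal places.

$218,788.16

Price-level factor over 3 years: 1.029 × 1.040 × 1.012 = 1.08300192.
Purchasing power today: $236,948 divided by that factor.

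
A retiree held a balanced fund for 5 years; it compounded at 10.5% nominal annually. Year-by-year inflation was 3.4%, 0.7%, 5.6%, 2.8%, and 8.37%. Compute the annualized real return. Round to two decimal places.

Cumulative inflation factor: 1.034 × 1.007 × 1.056 × 1.028 × 1.0837 ≈ 1.22494.
Nominal growth factor: 1.64745. Real growth factor = 1.64745 / 1.22494 ≈ 1.34492.
Annualized: 1.34492^(1/5) − 1 ≈ 0.06106.

6.11%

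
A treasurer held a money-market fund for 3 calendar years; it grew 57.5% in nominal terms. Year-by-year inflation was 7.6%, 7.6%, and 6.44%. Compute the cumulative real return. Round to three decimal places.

Cumulative inflation factor: 1.076 × 1.076 × 1.0644 ≈ 1.23234.
Nominal growth factor: 1.57500. Real growth factor = 1.57500 / 1.23234 ≈ 1.27806.
Total real return ≈ 27.8060%.

27.806%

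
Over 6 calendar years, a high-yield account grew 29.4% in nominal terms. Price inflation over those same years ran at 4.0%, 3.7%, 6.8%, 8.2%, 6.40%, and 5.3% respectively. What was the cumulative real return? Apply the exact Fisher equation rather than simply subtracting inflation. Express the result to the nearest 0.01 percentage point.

-7.33%

Cumulative inflation factor: 1.040 × 1.037 × 1.068 × 1.082 × 1.0640 × 1.053 ≈ 1.39631.
Nominal growth factor: 1.29400. Real growth factor = 1.29400 / 1.39631 ≈ 0.92673.
Total real return ≈ -7.3269%.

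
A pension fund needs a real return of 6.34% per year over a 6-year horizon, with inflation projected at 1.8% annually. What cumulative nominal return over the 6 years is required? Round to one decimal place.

Required annual nominal rate: (1+6.34%)(1+1.8%) − 1 = 8.25412%.
Cumulative over 6 years: (1 + 0.0825412)^6 − 1 ≈ 0.60941.

60.9%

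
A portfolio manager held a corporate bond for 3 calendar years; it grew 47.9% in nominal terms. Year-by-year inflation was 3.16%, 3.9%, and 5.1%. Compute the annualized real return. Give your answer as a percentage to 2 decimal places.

9.50%

Cumulative inflation factor: 1.0316 × 1.039 × 1.051 ≈ 1.12650.
Nominal growth factor: 1.47900. Real growth factor = 1.47900 / 1.12650 ≈ 1.31292.
Annualized: 1.31292^(1/3) − 1 ≈ 0.09500.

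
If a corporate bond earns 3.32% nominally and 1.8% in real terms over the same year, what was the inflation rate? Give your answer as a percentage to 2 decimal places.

From (1+r_nom) = (1+r_real)(1+π), we get 1+π = (1 + 3.32%)/(1 + 1.8%) = 1.0332/1.018 ≈ 1.01493.
So π ≈ 1.4931%.

1.49%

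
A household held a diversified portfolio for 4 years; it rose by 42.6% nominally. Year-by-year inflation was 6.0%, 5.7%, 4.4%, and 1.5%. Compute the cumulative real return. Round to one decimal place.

20.1%

Cumulative inflation factor: 1.060 × 1.057 × 1.044 × 1.015 ≈ 1.18726.
Nominal growth factor: 1.42600. Real growth factor = 1.42600 / 1.18726 ≈ 1.20108.
Total real return ≈ 20.1081%.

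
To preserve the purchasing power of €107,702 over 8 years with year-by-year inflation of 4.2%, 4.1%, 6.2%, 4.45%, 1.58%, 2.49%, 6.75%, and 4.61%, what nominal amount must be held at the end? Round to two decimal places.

€150,662.78

Cumulative price-level factor: 1.042 × 1.041 × 1.062 × 1.0445 × 1.0158 × 1.0249 × 1.0675 × 1.0461 ≈ 1.3988855914.
Multiplying €107,702 by the price-level factor gives the future nominal sum.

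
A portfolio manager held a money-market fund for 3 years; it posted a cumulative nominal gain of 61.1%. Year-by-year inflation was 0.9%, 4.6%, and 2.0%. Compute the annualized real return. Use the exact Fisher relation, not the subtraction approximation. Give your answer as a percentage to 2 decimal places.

14.38%

Cumulative inflation factor: 1.009 × 1.046 × 1.020 ≈ 1.07652.
Nominal growth factor: 1.61100. Real growth factor = 1.61100 / 1.07652 ≈ 1.49649.
Annualized: 1.49649^(1/3) − 1 ≈ 0.14382.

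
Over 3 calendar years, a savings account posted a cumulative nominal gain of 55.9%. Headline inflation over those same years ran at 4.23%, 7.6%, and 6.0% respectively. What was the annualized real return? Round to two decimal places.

9.46%

Cumulative inflation factor: 1.0423 × 1.076 × 1.060 ≈ 1.18881.
Nominal growth factor: 1.55900. Real growth factor = 1.55900 / 1.18881 ≈ 1.31140.
Annualized: 1.31140^(1/3) − 1 ≈ 0.09457.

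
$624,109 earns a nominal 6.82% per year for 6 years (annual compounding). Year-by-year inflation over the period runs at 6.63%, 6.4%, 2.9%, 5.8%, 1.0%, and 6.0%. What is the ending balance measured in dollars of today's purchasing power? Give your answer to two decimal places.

Nominal value at maturity: $624,109 × (1 + 6.82%)^6 ≈ $927,205.26.
Price-level factor over 6 years: 1.0663 × 1.064 × 1.029 × 1.058 × 1.010 × 1.060 ≈ 1.3223588273.
Dividing the nominal maturity value by the price-level factor gives the value in today's money.

$701,175.23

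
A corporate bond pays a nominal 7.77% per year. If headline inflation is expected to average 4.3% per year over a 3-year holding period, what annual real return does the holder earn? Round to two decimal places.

With constant rates the annual real return is the same each year: (1+7.77%)/(1+4.3%) − 1 = 0.03327.

3.33%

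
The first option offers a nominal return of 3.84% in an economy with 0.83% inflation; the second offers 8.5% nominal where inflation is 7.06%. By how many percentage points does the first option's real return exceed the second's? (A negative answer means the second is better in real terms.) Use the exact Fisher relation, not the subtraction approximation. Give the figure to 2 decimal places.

The first option real return: 1.0384/1.0083 − 1 = 2.985%.
The second real return: 1.085/1.0706 − 1 = 1.345%.
Difference: 2.985 − 1.345 = 1.640 pp.

1.64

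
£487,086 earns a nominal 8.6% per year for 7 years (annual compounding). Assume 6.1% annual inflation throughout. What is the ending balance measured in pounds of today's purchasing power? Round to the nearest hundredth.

£573,332.73

Nominal value at maturity: £487,086 × (1 + 8.6%)^7 ≈ £867,789.57.
Price-level factor over 7 years: (1 + 6.1%)^7 ≈ 1.5135880397.
Dividing the nominal maturity value by the price-level factor gives the value in today's money.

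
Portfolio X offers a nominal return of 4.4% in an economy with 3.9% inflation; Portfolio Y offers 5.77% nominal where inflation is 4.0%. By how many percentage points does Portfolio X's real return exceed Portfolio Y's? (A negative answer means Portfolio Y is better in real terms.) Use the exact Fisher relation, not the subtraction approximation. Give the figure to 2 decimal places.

-1.22

Portfolio X real return: 1.044/1.039 − 1 = 0.481%.
Portfolio Y real return: 1.0577/1.040 − 1 = 1.702%.
Difference: 0.481 − 1.702 = -1.221 pp.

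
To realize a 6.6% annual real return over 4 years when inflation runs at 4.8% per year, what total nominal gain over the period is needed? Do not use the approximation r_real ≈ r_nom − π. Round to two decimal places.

55.77%

Required annual nominal rate: (1+6.6%)(1+4.8%) − 1 = 11.7168%.
Cumulative over 4 years: (1 + 0.117168)^4 − 1 ≈ 0.55766.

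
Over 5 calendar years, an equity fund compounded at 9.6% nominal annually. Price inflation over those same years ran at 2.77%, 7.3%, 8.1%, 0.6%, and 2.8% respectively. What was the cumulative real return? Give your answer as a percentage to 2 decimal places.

Cumulative inflation factor: 1.0277 × 1.073 × 1.081 × 1.006 × 1.028 ≈ 1.23277.
Nominal growth factor: 1.58144. Real growth factor = 1.58144 / 1.23277 ≈ 1.28283.
Total real return ≈ 28.2832%.

28.28%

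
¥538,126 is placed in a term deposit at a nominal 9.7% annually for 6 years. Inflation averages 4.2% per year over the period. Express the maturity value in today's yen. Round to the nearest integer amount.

Nominal value at maturity: ¥538,126 × (1 + 9.7%)^6 ≈ ¥937,829.
Price-level factor over 6 years: (1 + 4.2%)^6 ≈ 1.2799892251.
The maturity value deflated by that factor is the answer in today's purchasing power.

¥732,685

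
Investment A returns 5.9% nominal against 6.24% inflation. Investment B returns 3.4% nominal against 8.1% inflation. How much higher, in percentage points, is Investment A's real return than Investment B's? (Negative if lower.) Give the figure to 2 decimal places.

4.03

Investment A real return: 1.059/1.0624 − 1 = -0.320%.
Investment B real return: 1.034/1.081 − 1 = -4.348%.
Difference: -0.320 − (-4.348) = 4.028 pp.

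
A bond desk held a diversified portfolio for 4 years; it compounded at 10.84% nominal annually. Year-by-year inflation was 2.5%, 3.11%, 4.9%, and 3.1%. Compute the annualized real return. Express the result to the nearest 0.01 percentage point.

7.20%

Cumulative inflation factor: 1.025 × 1.0311 × 1.049 × 1.031 ≈ 1.14303.
Nominal growth factor: 1.50934. Real growth factor = 1.50934 / 1.14303 ≈ 1.32047.
Annualized: 1.32047^(1/4) − 1 ≈ 0.07197.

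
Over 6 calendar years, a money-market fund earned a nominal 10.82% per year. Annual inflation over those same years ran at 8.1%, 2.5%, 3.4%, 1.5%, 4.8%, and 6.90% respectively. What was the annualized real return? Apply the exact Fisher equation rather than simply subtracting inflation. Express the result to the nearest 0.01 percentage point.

Cumulative inflation factor: 1.081 × 1.025 × 1.034 × 1.015 × 1.048 × 1.0690 ≈ 1.30279.
Nominal growth factor: 1.85229. Real growth factor = 1.85229 / 1.30279 ≈ 1.42178.
Annualized: 1.42178^(1/6) − 1 ≈ 0.06041.

6.04%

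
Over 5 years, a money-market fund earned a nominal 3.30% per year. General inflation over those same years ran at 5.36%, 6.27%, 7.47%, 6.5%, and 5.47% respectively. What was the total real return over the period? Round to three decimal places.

Cumulative inflation factor: 1.0536 × 1.0627 × 1.0747 × 1.065 × 1.0547 ≈ 1.35161.
Nominal growth factor: 1.17626. Real growth factor = 1.17626 / 1.35161 ≈ 0.87026.
Total real return ≈ -12.9739%.

-12.974%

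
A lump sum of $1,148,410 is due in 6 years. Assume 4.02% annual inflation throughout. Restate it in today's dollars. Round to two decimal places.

$906,558.57

Price-level factor over 6 years: (1 + 4.02%)^6 ≈ 1.2667797041.
Purchasing power today: $1,148,410 divided by that factor.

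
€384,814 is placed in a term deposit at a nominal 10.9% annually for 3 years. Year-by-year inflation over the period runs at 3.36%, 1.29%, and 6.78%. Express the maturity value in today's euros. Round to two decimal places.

Nominal value at maturity: €384,814 × (1 + 10.9%)^3 ≈ €524,862.45.
Price-level factor over 3 years: 1.0336 × 1.0129 × 1.0678 ≈ 1.1179155272.
Dividing the nominal maturity value by the price-level factor gives the value in today's money.

€469,500.99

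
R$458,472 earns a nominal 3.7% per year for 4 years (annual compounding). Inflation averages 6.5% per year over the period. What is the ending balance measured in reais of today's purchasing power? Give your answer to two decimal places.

Nominal value at maturity: R$458,472 × (1 + 3.7%)^4 ≈ R$530,185.50.
Price-level factor over 4 years: (1 + 6.5%)^4 ≈ 1.2864663506.
Dividing the nominal maturity value by the price-level factor gives the value in today's money.

R$412,125.43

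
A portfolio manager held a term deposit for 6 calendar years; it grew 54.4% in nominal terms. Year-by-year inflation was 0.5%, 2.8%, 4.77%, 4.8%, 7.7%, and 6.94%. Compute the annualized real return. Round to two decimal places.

2.82%

Cumulative inflation factor: 1.005 × 1.028 × 1.0477 × 1.048 × 1.077 × 1.0694 ≈ 1.30651.
Nominal growth factor: 1.54400. Real growth factor = 1.54400 / 1.30651 ≈ 1.18177.
Annualized: 1.18177^(1/6) − 1 ≈ 0.02823.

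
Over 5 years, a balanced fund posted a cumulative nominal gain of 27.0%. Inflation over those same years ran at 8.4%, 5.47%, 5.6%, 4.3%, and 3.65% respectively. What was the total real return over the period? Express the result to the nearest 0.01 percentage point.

-2.70%

Cumulative inflation factor: 1.084 × 1.0547 × 1.056 × 1.043 × 1.0365 ≈ 1.30520.
Nominal growth factor: 1.27000. Real growth factor = 1.27000 / 1.30520 ≈ 0.97303.
Total real return ≈ -2.6966%.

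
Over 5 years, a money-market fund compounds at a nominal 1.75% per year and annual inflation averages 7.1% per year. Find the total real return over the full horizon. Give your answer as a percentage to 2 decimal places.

The annual real rate is (1+1.75%)/(1+7.1%) − 1 = -4.9953%.
Compounded over 5 years: (1 + -0.049953)^5 − 1 ≈ -0.22603.

-22.60%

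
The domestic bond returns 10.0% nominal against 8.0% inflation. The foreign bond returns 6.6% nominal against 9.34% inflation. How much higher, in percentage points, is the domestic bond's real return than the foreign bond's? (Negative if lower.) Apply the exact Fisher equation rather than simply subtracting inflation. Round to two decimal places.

The domestic bond real return: 1.100/1.080 − 1 = 1.852%.
The foreign bond real return: 1.066/1.0934 − 1 = -2.506%.
Difference: 1.852 − (-2.506) = 4.358 pp.

4.36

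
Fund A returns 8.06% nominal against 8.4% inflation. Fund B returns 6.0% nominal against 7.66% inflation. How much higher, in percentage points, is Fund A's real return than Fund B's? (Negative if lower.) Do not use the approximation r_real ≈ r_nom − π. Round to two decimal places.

1.23

Fund A real return: 1.0806/1.084 − 1 = -0.314%.
Fund B real return: 1.060/1.0766 − 1 = -1.542%.
Difference: -0.314 − (-1.542) = 1.228 pp.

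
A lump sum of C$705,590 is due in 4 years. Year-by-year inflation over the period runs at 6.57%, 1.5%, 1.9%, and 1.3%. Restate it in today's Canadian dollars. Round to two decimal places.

C$631,928.26

Price-level factor over 4 years: 1.0657 × 1.015 × 1.019 × 1.013 ≈ 1.1165666123.
Purchasing power today: C$705,590 divided by that factor.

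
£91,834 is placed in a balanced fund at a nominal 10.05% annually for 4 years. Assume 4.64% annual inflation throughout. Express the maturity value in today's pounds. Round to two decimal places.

Nominal value at maturity: £91,834 × (1 + 10.05%)^4 ≈ £134,698.79.
Price-level factor over 4 years: (1 + 4.64%)^4 ≈ 1.1989219846.
The maturity value deflated by that factor is the answer in today's purchasing power.

£112,349.92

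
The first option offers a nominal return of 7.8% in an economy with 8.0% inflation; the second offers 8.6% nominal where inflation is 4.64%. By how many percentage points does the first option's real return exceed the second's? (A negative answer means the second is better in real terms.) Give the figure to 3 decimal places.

-3.970

The first option real return: 1.078/1.080 − 1 = -0.1852%.
The second real return: 1.086/1.0464 − 1 = 3.7844%.
Difference: -0.1852 − 3.7844 = -3.9696 pp.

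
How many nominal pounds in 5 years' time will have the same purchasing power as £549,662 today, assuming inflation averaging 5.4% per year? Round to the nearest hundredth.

Cumulative price-level factor: (1+5.4%)^5 ≈ 1.3007776144.
The nominal amount required is £549,662 scaled up by that factor.

£714,988.03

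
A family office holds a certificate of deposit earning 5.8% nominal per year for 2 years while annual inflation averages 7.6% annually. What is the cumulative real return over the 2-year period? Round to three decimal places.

-3.318%

The annual real rate is (1+5.8%)/(1+7.6%) − 1 = -1.6729%.
Compounded over 2 years: (1 + -0.016729)^2 − 1 ≈ -0.03318.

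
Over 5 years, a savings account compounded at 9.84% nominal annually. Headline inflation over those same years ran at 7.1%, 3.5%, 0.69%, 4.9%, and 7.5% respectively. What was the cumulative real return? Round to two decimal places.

Cumulative inflation factor: 1.071 × 1.035 × 1.0069 × 1.049 × 1.075 ≈ 1.25864.
Nominal growth factor: 1.59883. Real growth factor = 1.59883 / 1.25864 ≈ 1.27029.
Total real return ≈ 27.0289%.

27.03%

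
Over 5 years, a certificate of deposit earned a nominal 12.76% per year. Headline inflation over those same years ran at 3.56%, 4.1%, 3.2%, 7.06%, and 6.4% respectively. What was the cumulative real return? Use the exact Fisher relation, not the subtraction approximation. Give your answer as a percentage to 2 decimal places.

Cumulative inflation factor: 1.0356 × 1.041 × 1.032 × 1.0706 × 1.064 ≈ 1.26733.
Nominal growth factor: 1.82295. Real growth factor = 1.82295 / 1.26733 ≈ 1.43841.
Total real return ≈ 43.8414%.

43.84%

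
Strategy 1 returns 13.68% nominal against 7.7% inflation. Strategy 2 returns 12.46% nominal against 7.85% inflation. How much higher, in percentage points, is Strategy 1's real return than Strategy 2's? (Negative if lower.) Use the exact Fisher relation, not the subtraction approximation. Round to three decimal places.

Strategy 1 real return: 1.1368/1.077 − 1 = 5.5525%.
Strategy 2 real return: 1.1246/1.0785 − 1 = 4.2745%.
Difference: 5.5525 − 4.2745 = 1.2780 pp.

1.278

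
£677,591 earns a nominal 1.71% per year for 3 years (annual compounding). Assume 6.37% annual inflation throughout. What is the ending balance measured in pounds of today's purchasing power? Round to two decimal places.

£592,380.99

Nominal value at maturity: £677,591 × (1 + 1.71%)^3 ≈ £712,949.21.
Price-level factor over 3 years: (1 + 6.37%)^3 ≈ 1.2035315449.
Dividing the nominal maturity value by the price-level factor gives the value in today's money.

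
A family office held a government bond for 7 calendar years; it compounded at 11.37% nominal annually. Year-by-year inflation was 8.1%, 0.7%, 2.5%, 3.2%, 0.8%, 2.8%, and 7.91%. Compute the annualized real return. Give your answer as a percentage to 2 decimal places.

7.42%

Cumulative inflation factor: 1.081 × 1.007 × 1.025 × 1.032 × 1.008 × 1.028 × 1.0791 ≈ 1.28758.
Nominal growth factor: 2.12509. Real growth factor = 2.12509 / 1.28758 ≈ 1.65045.
Annualized: 1.65045^(1/7) − 1 ≈ 0.07420.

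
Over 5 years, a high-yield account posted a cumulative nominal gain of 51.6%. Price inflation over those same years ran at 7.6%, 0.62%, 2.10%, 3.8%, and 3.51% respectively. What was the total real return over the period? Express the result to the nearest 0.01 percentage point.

Cumulative inflation factor: 1.076 × 1.0062 × 1.0210 × 1.038 × 1.0351 ≈ 1.18769.
Nominal growth factor: 1.51600. Real growth factor = 1.51600 / 1.18769 ≈ 1.27643.
Total real return ≈ 27.6431%.

27.64%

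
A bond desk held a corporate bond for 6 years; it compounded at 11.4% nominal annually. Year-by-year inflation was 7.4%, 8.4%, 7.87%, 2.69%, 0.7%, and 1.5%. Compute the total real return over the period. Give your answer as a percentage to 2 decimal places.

45.00%

Cumulative inflation factor: 1.074 × 1.084 × 1.0787 × 1.0269 × 1.007 × 1.015 ≈ 1.31813.
Nominal growth factor: 1.91122. Real growth factor = 1.91122 / 1.31813 ≈ 1.44995.
Total real return ≈ 44.9951%.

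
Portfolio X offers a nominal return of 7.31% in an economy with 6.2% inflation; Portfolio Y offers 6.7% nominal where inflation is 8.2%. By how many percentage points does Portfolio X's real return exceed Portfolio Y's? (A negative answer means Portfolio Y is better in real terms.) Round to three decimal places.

Portfolio X real return: 1.0731/1.062 − 1 = 1.0452%.
Portfolio Y real return: 1.067/1.082 − 1 = -1.3863%.
Difference: 1.0452 − (-1.3863) = 2.4315 pp.

2.432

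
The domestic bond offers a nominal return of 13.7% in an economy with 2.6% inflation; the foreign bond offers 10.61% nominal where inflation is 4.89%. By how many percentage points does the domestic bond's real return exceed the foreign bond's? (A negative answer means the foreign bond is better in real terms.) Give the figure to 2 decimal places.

The domestic bond real return: 1.137/1.026 − 1 = 10.819%.
The foreign bond real return: 1.1061/1.0489 − 1 = 5.453%.
Difference: 10.819 − 5.453 = 5.366 pp.

5.37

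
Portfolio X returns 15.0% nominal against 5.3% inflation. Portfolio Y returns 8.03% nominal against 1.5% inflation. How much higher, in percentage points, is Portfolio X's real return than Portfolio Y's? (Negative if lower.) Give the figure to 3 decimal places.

Portfolio X real return: 1.150/1.053 − 1 = 9.2118%.
Portfolio Y real return: 1.0803/1.015 − 1 = 6.4335%.
Difference: 9.2118 − 6.4335 = 2.7783 pp.

2.778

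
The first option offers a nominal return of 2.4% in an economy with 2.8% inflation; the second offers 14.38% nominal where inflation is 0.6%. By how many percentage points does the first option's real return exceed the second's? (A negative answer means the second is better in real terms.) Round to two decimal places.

-14.09

The first option real return: 1.024/1.028 − 1 = -0.389%.
The second real return: 1.1438/1.006 − 1 = 13.698%.
Difference: -0.389 − 13.698 = -14.087 pp.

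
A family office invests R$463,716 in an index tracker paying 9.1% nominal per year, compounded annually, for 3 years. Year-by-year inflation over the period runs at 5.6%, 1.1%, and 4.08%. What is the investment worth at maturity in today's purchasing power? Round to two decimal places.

R$541,930.98

Nominal value at maturity: R$463,716 × (1 + 9.1%)^3 ≈ R$602,180.01.
Price-level factor over 3 years: 1.056 × 1.011 × 1.0408 = 1.1111747328.
Dividing the nominal maturity value by the price-level factor gives the value in today's money.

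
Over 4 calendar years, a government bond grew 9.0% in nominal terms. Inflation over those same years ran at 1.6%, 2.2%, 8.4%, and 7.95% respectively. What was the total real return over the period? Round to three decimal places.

Cumulative inflation factor: 1.016 × 1.022 × 1.084 × 1.0795 ≈ 1.21506.
Nominal growth factor: 1.09000. Real growth factor = 1.09000 / 1.21506 ≈ 0.89708.
Total real return ≈ -10.2922%.

-10.292%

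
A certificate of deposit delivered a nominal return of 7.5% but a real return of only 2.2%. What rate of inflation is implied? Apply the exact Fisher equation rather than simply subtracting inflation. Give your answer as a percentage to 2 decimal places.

5.19%

From (1+r_nom) = (1+r_real)(1+π), we get 1+π = (1 + 7.5%)/(1 + 2.2%) = 1.075/1.022 ≈ 1.05186.
So π ≈ 5.1859%.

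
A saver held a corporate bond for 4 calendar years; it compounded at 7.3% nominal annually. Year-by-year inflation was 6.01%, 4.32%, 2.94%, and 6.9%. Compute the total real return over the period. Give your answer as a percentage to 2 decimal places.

8.92%

Cumulative inflation factor: 1.0601 × 1.0432 × 1.0294 × 1.069 ≈ 1.21696.
Nominal growth factor: 1.32556. Real growth factor = 1.32556 / 1.21696 ≈ 1.08924.
Total real return ≈ 8.9238%.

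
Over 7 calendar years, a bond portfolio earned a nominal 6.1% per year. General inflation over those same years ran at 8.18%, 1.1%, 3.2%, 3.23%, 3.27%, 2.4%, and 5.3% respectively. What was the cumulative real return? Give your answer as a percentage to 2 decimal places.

Cumulative inflation factor: 1.0818 × 1.011 × 1.032 × 1.0323 × 1.0327 × 1.024 × 1.053 ≈ 1.29744.
Nominal growth factor: 1.51359. Real growth factor = 1.51359 / 1.29744 ≈ 1.16660.
Total real return ≈ 16.6599%.

16.66%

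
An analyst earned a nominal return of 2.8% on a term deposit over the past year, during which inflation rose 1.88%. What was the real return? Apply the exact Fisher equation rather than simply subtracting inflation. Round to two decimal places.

0.90%

Real return via the Fisher equation: (1 + 2.8%)/(1 + 1.88%) − 1 = 1.028/1.0188 − 1 ≈ 0.00903.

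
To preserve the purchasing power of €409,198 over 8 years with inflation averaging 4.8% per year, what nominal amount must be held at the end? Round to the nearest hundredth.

Cumulative price-level factor: (1+4.8%)^8 ≈ 1.4550913573.
Multiplying €409,198 by the price-level factor gives the future nominal sum.

€595,420.47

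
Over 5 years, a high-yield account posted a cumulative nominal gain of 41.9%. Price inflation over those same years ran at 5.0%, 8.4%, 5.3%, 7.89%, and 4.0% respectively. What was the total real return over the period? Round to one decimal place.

Cumulative inflation factor: 1.050 × 1.084 × 1.053 × 1.0789 × 1.040 ≈ 1.34481.
Nominal growth factor: 1.41900. Real growth factor = 1.41900 / 1.34481 ≈ 1.05517.
Total real return ≈ 5.5166%.

5.5%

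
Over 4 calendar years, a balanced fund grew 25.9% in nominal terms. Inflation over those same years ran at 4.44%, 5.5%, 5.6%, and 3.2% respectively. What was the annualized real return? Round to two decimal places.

1.19%

Cumulative inflation factor: 1.0444 × 1.055 × 1.056 × 1.032 ≈ 1.20078.
Nominal growth factor: 1.25900. Real growth factor = 1.25900 / 1.20078 ≈ 1.04849.
Annualized: 1.04849^(1/4) − 1 ≈ 0.01191.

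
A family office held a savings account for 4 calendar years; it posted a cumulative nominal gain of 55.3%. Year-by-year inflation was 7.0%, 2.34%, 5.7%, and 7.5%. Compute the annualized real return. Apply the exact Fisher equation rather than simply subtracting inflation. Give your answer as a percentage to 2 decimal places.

5.70%

Cumulative inflation factor: 1.070 × 1.0234 × 1.057 × 1.075 ≈ 1.24426.
Nominal growth factor: 1.55300. Real growth factor = 1.55300 / 1.24426 ≈ 1.24813.
Annualized: 1.24813^(1/4) − 1 ≈ 0.05697.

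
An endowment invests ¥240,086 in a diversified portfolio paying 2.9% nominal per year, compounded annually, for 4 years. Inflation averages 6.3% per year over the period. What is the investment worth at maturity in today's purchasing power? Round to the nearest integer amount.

¥210,812

Nominal value at maturity: ¥240,086 × (1 + 2.9%)^4 ≈ ¥269,171.
Price-level factor over 4 years: (1 + 6.3%)^4 ≈ 1.2768299410.
The maturity value deflated by that factor is the answer in today's purchasing power.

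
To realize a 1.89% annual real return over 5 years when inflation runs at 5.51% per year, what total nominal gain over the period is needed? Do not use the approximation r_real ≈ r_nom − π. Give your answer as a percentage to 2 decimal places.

Required annual nominal rate: (1+1.89%)(1+5.51%) − 1 = 7.504139%.
Cumulative over 5 years: (1 + 0.07504139)^5 − 1 ≈ 0.43591.

43.59%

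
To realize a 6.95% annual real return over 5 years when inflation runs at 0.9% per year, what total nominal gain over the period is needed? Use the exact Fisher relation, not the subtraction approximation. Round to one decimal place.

46.3%

Required annual nominal rate: (1+6.95%)(1+0.9%) − 1 = 7.91255%.
Cumulative over 5 years: (1 + 0.0791255)^5 − 1 ≈ 0.46339.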